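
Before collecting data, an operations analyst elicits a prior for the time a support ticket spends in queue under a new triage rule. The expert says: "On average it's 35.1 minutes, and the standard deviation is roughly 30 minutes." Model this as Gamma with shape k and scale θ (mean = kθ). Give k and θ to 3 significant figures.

For Gamma(k, scale θ): mean = kθ, variance = kθ², so CV = 1/√k.
CV = SD/mean = 30/35.1 = 0.8547, hence k = 1/CV² = 1.37.
Then θ = mean/k = 35.1/1.37 = 25.6.

k ≈ 1.37, θ ≈ 25.6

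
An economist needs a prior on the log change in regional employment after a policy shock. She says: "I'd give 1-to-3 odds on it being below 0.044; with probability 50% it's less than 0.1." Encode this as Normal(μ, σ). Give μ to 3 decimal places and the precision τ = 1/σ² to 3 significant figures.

μ = 0.100, τ = 145

The p-quantile of Normal(μ,σ) is μ + z_p·σ, with z_{0.25} = -0.6745 and z_{0.5} = 0.
Eliminate σ: μ = (z₂·x₁ − z₁·x₂)/(z₂ − z₁) = (0·0.044 − (-0.6745)·0.1)/0.6745 = 0.100.
Then σ = (x₂ − x₁)/(z₂ − z₁) = (0.1 − 0.044)/0.6745 = 0.083.
Precision τ = 1/σ² = 1/0.08303² = 145.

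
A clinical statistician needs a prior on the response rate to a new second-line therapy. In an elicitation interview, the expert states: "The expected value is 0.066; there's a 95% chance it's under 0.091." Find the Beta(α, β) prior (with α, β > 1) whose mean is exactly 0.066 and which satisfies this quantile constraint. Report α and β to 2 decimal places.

α ≈ 19.91, β ≈ 281.80

With mean 0.066 fixed, write α = 0.066s, β = 0.934s where s = α+β.
Need P(θ < 0.091) = 0.95 under Beta(0.066s, 0.934s). Normal approximation: (q−m)/√(m(1−m)/s) ≈ z_{0.95} = 1.64, so s ≈ 0.066·0.934·(1.64)²/(0.091−0.066)² = 266.8.
At s = 266.8: P(θ<0.091) ≈ 0.940. Adjusting to match 0.95 gives s ≈ 301.71.
So α = 0.066·301.71 ≈ 19.91, β = 0.934·301.71 ≈ 281.80.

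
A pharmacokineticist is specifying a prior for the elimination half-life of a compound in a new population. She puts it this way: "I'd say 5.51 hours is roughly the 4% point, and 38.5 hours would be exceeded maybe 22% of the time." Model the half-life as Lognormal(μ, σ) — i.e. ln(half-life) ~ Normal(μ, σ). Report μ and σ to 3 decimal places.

If T ~ Lognormal(μ,σ) then ln T ~ Normal(μ,σ), so the p-quantile of ln T is μ + z_p·σ.
ln(5.51) = 1.707 and ln(38.5) = 3.651; z_{0.04} = -1.751, z_{0.78} = 0.7722.
σ = (3.651 − 1.707)/(0.7722 − (-1.751)) = 0.771.
μ = 1.707 − (-1.751)·0.771 = 3.056.

μ ≈ 3.056, σ ≈ 0.771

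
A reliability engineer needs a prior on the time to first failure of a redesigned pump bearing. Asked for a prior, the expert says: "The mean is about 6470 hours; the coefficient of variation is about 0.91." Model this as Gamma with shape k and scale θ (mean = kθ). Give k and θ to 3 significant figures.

k ≈ 1.21, θ ≈ 5360

For Gamma(k, scale θ): mean = kθ, variance = kθ², so CV = 1/√k.
CV = 0.91, hence k = 1/CV² = 1.21.
Then θ = mean/k = 6470/1.21 = 5360.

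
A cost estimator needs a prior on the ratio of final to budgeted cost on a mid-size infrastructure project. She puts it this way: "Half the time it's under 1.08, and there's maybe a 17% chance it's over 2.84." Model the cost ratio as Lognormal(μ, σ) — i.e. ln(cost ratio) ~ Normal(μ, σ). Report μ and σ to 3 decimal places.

μ ≈ 0.077, σ ≈ 1.013

If T ~ Lognormal(μ,σ) then ln T ~ Normal(μ,σ), so the p-quantile of ln T is μ + z_p·σ.
ln(1.08) = 0.07696 and ln(2.84) = 1.044; z_{0.5} = 0, z_{0.83} = 0.9542.
σ = (1.044 − 0.07696)/(0.9542 − (0)) = 1.013.
μ = 0.07696 − (0)·1.013 = 0.077.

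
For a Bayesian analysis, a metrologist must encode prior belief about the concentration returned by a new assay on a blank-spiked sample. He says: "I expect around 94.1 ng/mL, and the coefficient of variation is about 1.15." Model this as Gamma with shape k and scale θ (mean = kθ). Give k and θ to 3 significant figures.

For Gamma(k, scale θ): mean = kθ, variance = kθ², so CV = 1/√k.
CV = 1.15, hence k = 1/CV² = 0.756.
Then θ = mean/k = 94.1/0.756 = 124.

k ≈ 0.756, θ ≈ 124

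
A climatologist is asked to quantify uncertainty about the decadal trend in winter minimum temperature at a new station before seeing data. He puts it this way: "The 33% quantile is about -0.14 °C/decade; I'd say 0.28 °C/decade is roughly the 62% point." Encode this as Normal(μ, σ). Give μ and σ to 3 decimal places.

The p-quantile of Normal(μ,σ) is μ + z_p·σ, with z_{0.33} = -0.4399 and z_{0.62} = 0.3055.
Eliminate σ: μ = (z₂·x₁ − z₁·x₂)/(z₂ − z₁) = (0.3055·-0.14 − (-0.4399)·0.28)/0.7454 = 0.108.
Then σ = (x₂ − x₁)/(z₂ − z₁) = (0.28 − -0.14)/0.7454 = 0.563.

μ = 0.108, σ = 0.563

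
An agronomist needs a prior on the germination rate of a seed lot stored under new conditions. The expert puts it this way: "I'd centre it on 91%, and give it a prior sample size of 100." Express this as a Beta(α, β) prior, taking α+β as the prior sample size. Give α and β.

Under the effective-sample-size interpretation, Beta(α, β) has prior mean α/(α+β) and prior sample size α+β.
So α+β = 100 and α/(α+β) = 0.91, giving α = 0.91·100 = 91 and β = 100 − 91 = 9.

α = 91, β = 9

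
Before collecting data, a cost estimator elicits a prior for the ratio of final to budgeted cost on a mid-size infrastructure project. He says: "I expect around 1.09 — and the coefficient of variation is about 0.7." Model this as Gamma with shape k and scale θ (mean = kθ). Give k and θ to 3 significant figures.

k ≈ 2.04, θ ≈ 0.534

For Gamma(k, scale θ): mean = kθ, variance = kθ², so CV = 1/√k.
CV = 0.7, hence k = 1/CV² = 2.04.
Then θ = mean/k = 1.09/2.04 = 0.534.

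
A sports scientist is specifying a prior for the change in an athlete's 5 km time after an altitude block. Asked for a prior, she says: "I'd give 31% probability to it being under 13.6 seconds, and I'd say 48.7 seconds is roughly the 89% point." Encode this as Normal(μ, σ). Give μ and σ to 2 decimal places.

For Normal(μ,σ), the p-quantile is μ + z_p·σ. Here z_{0.31} = -0.4959, z_{0.89} = 1.227.
So 13.6 = μ − 0.4959σ and 48.7 = μ + 1.227σ.
Subtracting: σ = (48.7 − 13.6)/(1.227 − (-0.4959)) = 20.38.
Then μ = 13.6 − (-0.4959)·20.38 = 23.70.

μ = 23.70, σ = 20.38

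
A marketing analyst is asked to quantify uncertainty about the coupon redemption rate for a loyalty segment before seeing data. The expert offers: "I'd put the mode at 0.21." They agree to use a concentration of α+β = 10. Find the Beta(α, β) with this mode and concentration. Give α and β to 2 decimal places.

For α,β > 1 the Beta mode is (α−1)/(α+β−2). With α+β = 10, the mode is (α−1)/8.
Set (α−1)/8 = 0.21 → α = 1 + 0.21·8 = 2.68.
β = 10 − α = 7.32.

α = 2.68, β = 7.32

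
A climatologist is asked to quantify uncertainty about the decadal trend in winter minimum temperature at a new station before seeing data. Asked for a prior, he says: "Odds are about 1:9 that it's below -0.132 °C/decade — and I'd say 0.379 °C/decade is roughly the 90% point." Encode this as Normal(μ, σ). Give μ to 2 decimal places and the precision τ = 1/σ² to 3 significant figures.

The p-quantile of Normal(μ,σ) is μ + z_p·σ, with z_{0.1} = -1.282 and z_{0.9} = 1.282.
Eliminate σ: μ = (z₂·x₁ − z₁·x₂)/(z₂ − z₁) = (1.282·-0.132 − (-1.282)·0.379)/2.563 = 0.12.
Then σ = (x₂ − x₁)/(z₂ − z₁) = (0.379 − -0.132)/2.563 = 0.20.
Precision τ = 1/σ² = 1/0.1994² = 25.2.

μ = 0.12, τ = 25.2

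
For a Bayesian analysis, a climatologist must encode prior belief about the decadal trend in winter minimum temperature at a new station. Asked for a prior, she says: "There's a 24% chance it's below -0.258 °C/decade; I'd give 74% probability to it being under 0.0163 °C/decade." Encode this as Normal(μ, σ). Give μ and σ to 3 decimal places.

μ = -0.114, σ = 0.203

For Normal(μ,σ), the p-quantile is μ + z_p·σ. Here z_{0.24} = -0.7063, z_{0.74} = 0.6433.
So -0.258 = μ − 0.7063σ and 0.0163 = μ + 0.6433σ.
Subtracting: σ = (0.0163 − -0.258)/(0.6433 − (-0.7063)) = 0.203.
Then μ = -0.258 − (-0.7063)·0.203 = -0.114.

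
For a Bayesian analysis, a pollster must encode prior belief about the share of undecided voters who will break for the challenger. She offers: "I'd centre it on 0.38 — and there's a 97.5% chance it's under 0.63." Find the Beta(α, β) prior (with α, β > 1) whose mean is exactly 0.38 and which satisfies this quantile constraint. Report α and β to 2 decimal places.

With mean 0.38 fixed, write α = 0.38s, β = 0.62s where s = α+β.
Need P(θ < 0.63) = 0.975 under Beta(0.38s, 0.62s). Normal approximation: (q−m)/√(m(1−m)/s) ≈ z_{0.975} = 1.96, so s ≈ 0.38·0.62·(1.96)²/(0.63−0.38)² = 14.5.
At s = 14.5: P(θ<0.63) ≈ 0.974. Adjusting to match 0.975 gives s ≈ 14.86.
So α = 0.38·14.86 ≈ 5.65, β = 0.62·14.86 ≈ 9.21.

α ≈ 5.65, β ≈ 9.21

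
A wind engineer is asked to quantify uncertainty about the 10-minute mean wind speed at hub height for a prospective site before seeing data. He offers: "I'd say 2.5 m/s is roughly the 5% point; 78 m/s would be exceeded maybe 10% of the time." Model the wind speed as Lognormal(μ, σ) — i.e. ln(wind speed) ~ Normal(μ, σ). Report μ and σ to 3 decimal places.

If T ~ Lognormal(μ,σ) then ln T ~ Normal(μ,σ), so the p-quantile of ln T is μ + z_p·σ.
ln(2.5) = 0.9163 and ln(78) = 4.357; z_{0.05} = -1.645, z_{0.9} = 1.282.
σ = (4.357 − 0.9163)/(1.282 − (-1.645)) = 1.176.
μ = 0.9163 − (-1.645)·1.176 = 2.850.

μ ≈ 2.850, σ ≈ 1.176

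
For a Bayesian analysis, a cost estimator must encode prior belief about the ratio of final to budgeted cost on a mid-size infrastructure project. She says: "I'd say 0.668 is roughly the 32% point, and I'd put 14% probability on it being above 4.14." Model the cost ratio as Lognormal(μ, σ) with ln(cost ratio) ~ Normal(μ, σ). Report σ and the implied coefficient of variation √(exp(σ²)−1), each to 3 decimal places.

σ ≈ 1.178, CV ≈ 1.735

If T ~ Lognormal(μ,σ) then ln T ~ Normal(μ,σ), so the p-quantile of ln T is μ + z_p·σ.
ln(0.668) = -0.4035 and ln(4.14) = 1.421; z_{0.32} = -0.4677, z_{0.86} = 1.08.
σ = (1.421 − -0.4035)/(1.08 − (-0.4677)) = 1.178.
μ = -0.4035 − (-0.4677)·1.178 = 0.148.
CV = √(exp(σ²)−1) = √(exp(1.3886)−1) = 1.735.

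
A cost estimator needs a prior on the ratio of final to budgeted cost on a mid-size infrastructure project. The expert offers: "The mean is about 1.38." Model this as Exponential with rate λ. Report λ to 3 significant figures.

λ ≈ 0.725

Exponential mean = 1/λ, so λ = 1/1.38 = 0.725.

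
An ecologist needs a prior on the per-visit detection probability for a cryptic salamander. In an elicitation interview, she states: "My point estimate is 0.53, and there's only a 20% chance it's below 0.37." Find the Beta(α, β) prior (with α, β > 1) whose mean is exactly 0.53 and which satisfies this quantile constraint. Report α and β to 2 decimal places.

With mean 0.53 fixed, write α = 0.53s, β = 0.47s where s = α+β.
Need P(θ < 0.37) = 0.2 under Beta(0.53s, 0.47s). Normal approximation: (q−m)/√(m(1−m)/s) ≈ z_{0.2} = -0.842, so s ≈ 0.53·0.47·(-0.842)²/(0.37−0.53)² = 6.9.
At s = 6.9: P(θ<0.37) ≈ 0.201. Adjusting to match 0.2 gives s ≈ 6.95.
So α = 0.53·6.95 ≈ 3.68, β = 0.47·6.95 ≈ 3.26.

α ≈ 3.68, β ≈ 3.26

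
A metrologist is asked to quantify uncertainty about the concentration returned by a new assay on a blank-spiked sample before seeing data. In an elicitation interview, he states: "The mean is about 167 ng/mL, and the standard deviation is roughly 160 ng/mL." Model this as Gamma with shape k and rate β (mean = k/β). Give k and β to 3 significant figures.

For Gamma(k, rate β): mean = k/β, variance = k/β², so CV = 1/√k.
CV = SD/mean = 160/167 = 0.9581, hence k = 1/CV² = 1.09.
Then β = k/mean = 1.09/167 = 0.00652.

k ≈ 1.09, β ≈ 0.00652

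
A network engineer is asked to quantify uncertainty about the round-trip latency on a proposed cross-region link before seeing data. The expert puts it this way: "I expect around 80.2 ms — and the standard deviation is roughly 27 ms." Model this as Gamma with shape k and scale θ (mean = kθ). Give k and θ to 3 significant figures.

For Gamma(k, scale θ): mean = kθ, variance = kθ², so CV = 1/√k.
CV = SD/mean = 27/80.2 = 0.3367, hence k = 1/CV² = 8.82.
Then θ = mean/k = 80.2/8.82 = 9.09.

k ≈ 8.82, θ ≈ 9.09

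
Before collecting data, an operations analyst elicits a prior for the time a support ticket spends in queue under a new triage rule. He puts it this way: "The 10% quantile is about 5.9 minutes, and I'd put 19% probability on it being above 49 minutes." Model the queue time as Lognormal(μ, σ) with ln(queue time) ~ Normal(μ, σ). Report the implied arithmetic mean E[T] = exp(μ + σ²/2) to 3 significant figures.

E[T] ≈ 33.5 minutes

If T ~ Lognormal(μ,σ) then ln T ~ Normal(μ,σ), so the p-quantile of ln T is μ + z_p·σ.
ln(5.9) = 1.775 and ln(49) = 3.892; z_{0.1} = -1.282, z_{0.81} = 0.8779.
σ = (3.892 − 1.775)/(0.8779 − (-1.282)) = 0.980.
μ = 1.775 − (-1.282)·0.980 = 3.031.
E[T] = exp(μ + σ²/2) = exp(3.031 + 0.4805) = 33.5 minutes.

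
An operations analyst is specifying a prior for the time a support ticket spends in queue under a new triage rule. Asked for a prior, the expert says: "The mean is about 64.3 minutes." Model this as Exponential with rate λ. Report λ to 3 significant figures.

Exponential mean = 1/λ, so λ = 1/64.3 = 0.0156.

λ ≈ 0.0156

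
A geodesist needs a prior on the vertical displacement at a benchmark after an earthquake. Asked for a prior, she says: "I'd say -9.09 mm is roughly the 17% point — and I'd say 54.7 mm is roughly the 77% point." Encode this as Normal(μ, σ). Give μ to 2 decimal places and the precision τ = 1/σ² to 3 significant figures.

For Normal(μ,σ), the p-quantile is μ + z_p·σ. Here z_{0.17} = -0.9542, z_{0.77} = 0.7388.
So -9.09 = μ − 0.9542σ and 54.7 = μ + 0.7388σ.
Subtracting: σ = (54.7 − -9.09)/(0.7388 − (-0.9542)) = 37.68.
Then μ = -9.09 − (-0.9542)·37.68 = 26.86.
Precision τ = 1/σ² = 1/37.68² = 0.000704.

μ = 26.86, τ = 0.000704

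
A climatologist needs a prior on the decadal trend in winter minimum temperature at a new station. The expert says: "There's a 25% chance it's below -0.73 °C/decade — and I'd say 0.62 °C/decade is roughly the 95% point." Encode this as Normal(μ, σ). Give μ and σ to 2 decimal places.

For Normal(μ,σ), the p-quantile is μ + z_p·σ. Here z_{0.25} = -0.6745, z_{0.95} = 1.645.
So -0.73 = μ − 0.6745σ and 0.62 = μ + 1.645σ.
Subtracting: σ = (0.62 − -0.73)/(1.645 − (-0.6745)) = 0.58.
Then μ = -0.73 − (-0.6745)·0.58 = -0.34.

μ = -0.34, σ = 0.58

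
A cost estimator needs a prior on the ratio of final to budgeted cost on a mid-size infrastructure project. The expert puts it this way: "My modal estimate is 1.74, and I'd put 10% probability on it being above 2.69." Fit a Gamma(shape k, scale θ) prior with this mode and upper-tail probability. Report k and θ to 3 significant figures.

Gamma(k,θ) with k>1 has mode (k−1)θ, so θ = 1.74/(k−1).
Need P(X < 2.69) = 0.9 with θ tied to k this way. Start at k = 2, θ = 1.74: P(X<2.69) ≈ 0.457.
Too low — raise k to concentrate. Iterating converges to k ≈ 10.8.
Then θ = 1.74/(10.8−1) ≈ 0.177.

k ≈ 10.8, θ ≈ 0.177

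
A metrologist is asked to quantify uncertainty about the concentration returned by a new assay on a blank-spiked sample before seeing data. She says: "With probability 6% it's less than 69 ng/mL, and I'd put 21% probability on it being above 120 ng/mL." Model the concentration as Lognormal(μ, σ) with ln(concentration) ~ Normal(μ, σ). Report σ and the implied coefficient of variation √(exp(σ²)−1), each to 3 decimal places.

σ ≈ 0.234, CV ≈ 0.238

If T ~ Lognormal(μ,σ) then ln T ~ Normal(μ,σ), so the p-quantile of ln T is μ + z_p·σ.
ln(69) = 4.234 and ln(120) = 4.787; z_{0.06} = -1.555, z_{0.79} = 0.8064.
σ = (4.787 − 4.234)/(0.8064 − (-1.555)) = 0.234.
μ = 4.234 − (-1.555)·0.234 = 4.598.
CV = √(exp(σ²)−1) = √(exp(0.0549)−1) = 0.238.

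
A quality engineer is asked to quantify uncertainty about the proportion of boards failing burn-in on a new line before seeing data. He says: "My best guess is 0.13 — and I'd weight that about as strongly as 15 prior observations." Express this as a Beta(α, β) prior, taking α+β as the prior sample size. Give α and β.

Under the effective-sample-size interpretation, Beta(α, β) has prior mean α/(α+β) and prior sample size α+β.
So α+β = 15 and α/(α+β) = 0.13, giving α = 0.13·15 = 1.95 and β = 15 − 1.95 = 13.05.

α = 1.95, β = 13.05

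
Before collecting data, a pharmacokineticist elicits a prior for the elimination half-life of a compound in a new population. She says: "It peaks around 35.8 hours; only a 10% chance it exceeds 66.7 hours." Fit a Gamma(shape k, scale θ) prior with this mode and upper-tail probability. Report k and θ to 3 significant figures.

Gamma(k,θ) with k>1 has mode (k−1)θ, so θ = 35.8/(k−1).
Need P(X < 66.7) = 0.9 with θ tied to k this way. Start at k = 2, θ = 35.8: P(X<66.7) ≈ 0.556.
Too low — raise k to concentrate. Iterating converges to k ≈ 5.93.
Then θ = 35.8/(5.93−1) ≈ 7.26.

k ≈ 5.93, θ ≈ 7.26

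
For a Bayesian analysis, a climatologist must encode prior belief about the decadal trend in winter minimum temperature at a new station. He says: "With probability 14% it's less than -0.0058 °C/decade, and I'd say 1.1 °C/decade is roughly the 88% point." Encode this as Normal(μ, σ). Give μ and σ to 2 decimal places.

For Normal(μ,σ), the p-quantile is μ + z_p·σ. Here z_{0.14} = -1.08, z_{0.88} = 1.175.
So -0.0058 = μ − 1.08σ and 1.1 = μ + 1.175σ.
Subtracting: σ = (1.1 − -0.0058)/(1.175 − (-1.08)) = 0.49.
Then μ = -0.0058 − (-1.08)·0.49 = 0.52.

μ = 0.52, σ = 0.49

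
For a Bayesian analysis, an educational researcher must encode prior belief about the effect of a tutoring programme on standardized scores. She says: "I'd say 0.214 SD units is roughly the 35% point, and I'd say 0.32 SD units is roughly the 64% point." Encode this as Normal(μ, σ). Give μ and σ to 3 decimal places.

μ = 0.269, σ = 0.143

For Normal(μ,σ), the p-quantile is μ + z_p·σ. Here z_{0.35} = -0.3853, z_{0.64} = 0.3585.
So 0.214 = μ − 0.3853σ and 0.32 = μ + 0.3585σ.
Subtracting: σ = (0.32 − 0.214)/(0.3585 − (-0.3853)) = 0.143.
Then μ = 0.214 − (-0.3853)·0.143 = 0.269.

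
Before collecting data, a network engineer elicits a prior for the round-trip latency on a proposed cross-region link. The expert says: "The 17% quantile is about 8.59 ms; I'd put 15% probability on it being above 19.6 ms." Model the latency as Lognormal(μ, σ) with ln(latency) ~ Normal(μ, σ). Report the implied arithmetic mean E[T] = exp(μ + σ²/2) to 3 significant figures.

If T ~ Lognormal(μ,σ) then ln T ~ Normal(μ,σ), so the p-quantile of ln T is μ + z_p·σ.
ln(8.59) = 2.151 and ln(19.6) = 2.976; z_{0.17} = -0.9542, z_{0.85} = 1.036.
σ = (2.976 − 2.151)/(1.036 − (-0.9542)) = 0.414.
μ = 2.151 − (-0.9542)·0.414 = 2.546.
E[T] = exp(μ + σ²/2) = exp(2.546 + 0.0859) = 13.9 ms.

E[T] ≈ 13.9 ms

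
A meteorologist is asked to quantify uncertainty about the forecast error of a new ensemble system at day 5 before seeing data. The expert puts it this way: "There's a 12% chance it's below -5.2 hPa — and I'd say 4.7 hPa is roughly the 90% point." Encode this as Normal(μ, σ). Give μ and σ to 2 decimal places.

For Normal(μ,σ), the p-quantile is μ + z_p·σ. Here z_{0.12} = -1.175, z_{0.9} = 1.282.
So -5.2 = μ − 1.175σ and 4.7 = μ + 1.282σ.
Subtracting: σ = (4.7 − -5.2)/(1.282 − (-1.175)) = 4.03.
Then μ = -5.2 − (-1.175)·4.03 = -0.46.

μ = -0.46, σ = 4.03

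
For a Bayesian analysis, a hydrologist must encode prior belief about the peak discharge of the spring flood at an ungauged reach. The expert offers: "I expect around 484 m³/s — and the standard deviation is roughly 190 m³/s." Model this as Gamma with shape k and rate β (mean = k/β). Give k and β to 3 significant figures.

k ≈ 6.49, β ≈ 0.0134

For Gamma(k, rate β): mean = k/β, variance = k/β², so CV = 1/√k.
CV = SD/mean = 190/484 = 0.3926, hence k = 1/CV² = 6.49.
Then β = k/mean = 6.49/484 = 0.0134.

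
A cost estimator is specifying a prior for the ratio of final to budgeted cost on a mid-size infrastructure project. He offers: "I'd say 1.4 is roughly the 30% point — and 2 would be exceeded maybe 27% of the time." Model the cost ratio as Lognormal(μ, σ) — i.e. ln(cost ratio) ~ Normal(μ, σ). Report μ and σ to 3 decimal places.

If T ~ Lognormal(μ,σ) then ln T ~ Normal(μ,σ), so the p-quantile of ln T is μ + z_p·σ.
ln(1.4) = 0.3365 and ln(2) = 0.6931; z_{0.3} = -0.5244, z_{0.73} = 0.6128.
σ = (0.6931 − 0.3365)/(0.6128 − (-0.5244)) = 0.314.
μ = 0.3365 − (-0.5244)·0.314 = 0.501.

μ ≈ 0.501, σ ≈ 0.314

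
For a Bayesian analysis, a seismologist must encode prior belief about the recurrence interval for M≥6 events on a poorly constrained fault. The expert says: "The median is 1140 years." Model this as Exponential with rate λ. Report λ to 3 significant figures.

Exponential median = ln 2 / λ, so λ = ln 2 / 1140.0 = 0.000608.

λ ≈ 0.000608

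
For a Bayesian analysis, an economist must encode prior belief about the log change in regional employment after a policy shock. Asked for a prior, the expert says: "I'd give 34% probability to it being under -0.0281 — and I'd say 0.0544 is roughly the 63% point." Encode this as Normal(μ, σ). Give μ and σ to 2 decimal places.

μ = 0.02, σ = 0.11

For Normal(μ,σ), the p-quantile is μ + z_p·σ. Here z_{0.34} = -0.4125, z_{0.63} = 0.3319.
So -0.0281 = μ − 0.4125σ and 0.0544 = μ + 0.3319σ.
Subtracting: σ = (0.0544 − -0.0281)/(0.3319 − (-0.4125)) = 0.11.
Then μ = -0.0281 − (-0.4125)·0.11 = 0.02.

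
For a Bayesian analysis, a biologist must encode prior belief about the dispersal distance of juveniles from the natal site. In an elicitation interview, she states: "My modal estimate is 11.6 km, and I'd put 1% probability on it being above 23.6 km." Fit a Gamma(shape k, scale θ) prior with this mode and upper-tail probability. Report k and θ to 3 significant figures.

k ≈ 10.7, θ ≈ 1.2

Gamma(k,θ) with k>1 has mode (k−1)θ, so θ = 11.6/(k−1).
Need P(X < 23.6) = 0.99 with θ tied to k this way. Start at k = 2, θ = 11.6: P(X<23.6) ≈ 0.603.
Too low — raise k to concentrate. Iterating converges to k ≈ 10.7.
Then θ = 11.6/(10.7−1) ≈ 1.2.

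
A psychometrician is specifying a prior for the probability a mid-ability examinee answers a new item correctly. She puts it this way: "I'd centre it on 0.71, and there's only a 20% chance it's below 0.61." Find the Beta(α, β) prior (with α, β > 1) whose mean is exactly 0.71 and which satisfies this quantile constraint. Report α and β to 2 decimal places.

α ≈ 9.69, β ≈ 3.96

With mean 0.71 fixed, write α = 0.71s, β = 0.29s where s = α+β.
Need P(θ < 0.61) = 0.2 under Beta(0.71s, 0.29s). Normal approximation: (q−m)/√(m(1−m)/s) ≈ z_{0.2} = -0.842, so s ≈ 0.71·0.29·(-0.842)²/(0.61−0.71)² = 14.6.
At s = 14.6: P(θ<0.61) ≈ 0.193. Adjusting to match 0.2 gives s ≈ 13.65.
So α = 0.71·13.65 ≈ 9.69, β = 0.29·13.65 ≈ 3.96.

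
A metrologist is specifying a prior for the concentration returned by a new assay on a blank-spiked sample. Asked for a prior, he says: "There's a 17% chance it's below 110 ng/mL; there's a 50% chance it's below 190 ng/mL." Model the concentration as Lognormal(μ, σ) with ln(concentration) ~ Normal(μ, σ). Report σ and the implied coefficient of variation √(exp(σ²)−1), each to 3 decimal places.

σ ≈ 0.573, CV ≈ 0.623

If T ~ Lognormal(μ,σ) then ln T ~ Normal(μ,σ), so the p-quantile of ln T is μ + z_p·σ.
ln(110) = 4.7 and ln(190) = 5.247; z_{0.17} = -0.9542, z_{0.5} = 0.
σ = (5.247 − 4.7)/(0 − (-0.9542)) = 0.573.
μ = 4.7 − (-0.9542)·0.573 = 5.247.
CV = √(exp(σ²)−1) = √(exp(0.3281)−1) = 0.623.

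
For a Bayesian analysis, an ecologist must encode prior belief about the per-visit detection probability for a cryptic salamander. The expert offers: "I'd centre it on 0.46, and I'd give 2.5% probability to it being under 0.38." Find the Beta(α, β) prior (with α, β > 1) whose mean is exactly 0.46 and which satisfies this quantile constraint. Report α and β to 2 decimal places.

With mean 0.46 fixed, write α = 0.46s, β = 0.54s where s = α+β.
Need P(θ < 0.38) = 0.025 under Beta(0.46s, 0.54s). Normal approximation: (q−m)/√(m(1−m)/s) ≈ z_{0.025} = -1.96, so s ≈ 0.46·0.54·(-1.96)²/(0.38−0.46)² = 149.1.
At s = 149.1: P(θ<0.38) ≈ 0.024. Adjusting to match 0.025 gives s ≈ 145.74.
So α = 0.46·145.74 ≈ 67.04, β = 0.54·145.74 ≈ 78.70.

α ≈ 67.04, β ≈ 78.70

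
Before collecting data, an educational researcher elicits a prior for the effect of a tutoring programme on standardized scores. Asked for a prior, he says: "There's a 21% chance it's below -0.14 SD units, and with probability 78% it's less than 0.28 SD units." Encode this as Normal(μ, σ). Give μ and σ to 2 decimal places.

μ = 0.07, σ = 0.27

The p-quantile of Normal(μ,σ) is μ + z_p·σ, with z_{0.21} = -0.8064 and z_{0.78} = 0.7722.
Eliminate σ: μ = (z₂·x₁ − z₁·x₂)/(z₂ − z₁) = (0.7722·-0.14 − (-0.8064)·0.28)/1.579 = 0.07.
Then σ = (x₂ − x₁)/(z₂ − z₁) = (0.28 − -0.14)/1.579 = 0.27.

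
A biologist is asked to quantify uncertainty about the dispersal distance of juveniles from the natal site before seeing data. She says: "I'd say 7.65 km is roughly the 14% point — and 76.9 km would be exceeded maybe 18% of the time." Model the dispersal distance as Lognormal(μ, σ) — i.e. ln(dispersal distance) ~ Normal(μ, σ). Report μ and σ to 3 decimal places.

μ ≈ 3.284, σ ≈ 1.156

If T ~ Lognormal(μ,σ) then ln T ~ Normal(μ,σ), so the p-quantile of ln T is μ + z_p·σ.
ln(7.65) = 2.035 and ln(76.9) = 4.343; z_{0.14} = -1.08, z_{0.82} = 0.9154.
σ = (4.343 − 2.035)/(0.9154 − (-1.08)) = 1.156.
μ = 2.035 − (-1.08)·1.156 = 3.284.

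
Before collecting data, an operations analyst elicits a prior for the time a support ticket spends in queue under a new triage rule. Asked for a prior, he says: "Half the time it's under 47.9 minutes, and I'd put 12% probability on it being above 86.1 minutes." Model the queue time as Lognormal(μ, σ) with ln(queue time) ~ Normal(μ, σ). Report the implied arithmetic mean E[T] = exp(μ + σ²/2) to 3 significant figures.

If T ~ Lognormal(μ,σ) then ln T ~ Normal(μ,σ), so the p-quantile of ln T is μ + z_p·σ.
ln(47.9) = 3.869 and ln(86.1) = 4.456; z_{0.5} = 0, z_{0.88} = 1.175.
σ = (4.456 − 3.869)/(1.175 − (0)) = 0.499.
μ = 3.869 − (0)·0.499 = 3.869.
E[T] = exp(μ + σ²/2) = exp(3.869 + 0.1245) = 54.3 minutes.

E[T] ≈ 54.3 minutes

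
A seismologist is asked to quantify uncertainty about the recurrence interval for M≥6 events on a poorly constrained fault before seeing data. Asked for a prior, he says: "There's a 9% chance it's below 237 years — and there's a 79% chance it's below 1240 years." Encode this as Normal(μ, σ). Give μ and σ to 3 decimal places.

The p-quantile of Normal(μ,σ) is μ + z_p·σ, with z_{0.09} = -1.341 and z_{0.79} = 0.8064.
Eliminate σ: μ = (z₂·x₁ − z₁·x₂)/(z₂ − z₁) = (0.8064·237 − (-1.341)·1240)/2.147 = 863.300.
Then σ = (x₂ − x₁)/(z₂ − z₁) = (1240 − 237)/2.147 = 467.125.

μ = 863.300, σ = 467.125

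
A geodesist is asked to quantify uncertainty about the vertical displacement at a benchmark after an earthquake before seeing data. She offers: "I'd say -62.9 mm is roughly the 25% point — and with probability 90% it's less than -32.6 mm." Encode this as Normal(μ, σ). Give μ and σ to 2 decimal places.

For Normal(μ,σ), the p-quantile is μ + z_p·σ. Here z_{0.25} = -0.6745, z_{0.9} = 1.282.
So -62.9 = μ − 0.6745σ and -32.6 = μ + 1.282σ.
Subtracting: σ = (-32.6 − -62.9)/(1.282 − (-0.6745)) = 15.49.
Then μ = -62.9 − (-0.6745)·15.49 = -52.45.

μ = -52.45, σ = 15.49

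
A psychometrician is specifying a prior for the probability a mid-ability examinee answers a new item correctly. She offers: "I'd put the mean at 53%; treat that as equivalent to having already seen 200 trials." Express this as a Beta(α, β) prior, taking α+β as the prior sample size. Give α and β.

Under the effective-sample-size interpretation, Beta(α, β) has prior mean α/(α+β) and prior sample size α+β.
So α+β = 200 and α/(α+β) = 0.53, giving α = 0.53·200 = 106 and β = 200 − 106 = 94.

α = 106, β = 94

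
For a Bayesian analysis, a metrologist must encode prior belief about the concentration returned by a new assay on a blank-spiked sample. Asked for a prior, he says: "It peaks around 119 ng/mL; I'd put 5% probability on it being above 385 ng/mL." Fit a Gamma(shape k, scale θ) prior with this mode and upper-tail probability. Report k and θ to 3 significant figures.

Gamma(k,θ) with k>1 has mode (k−1)θ, so θ = 119/(k−1).
Need P(X < 385) = 0.95 with θ tied to k this way. Start at k = 2, θ = 119: P(X<385) ≈ 0.833.
Too low — raise k to concentrate. Iterating converges to k ≈ 2.9.
Then θ = 119/(2.9−1) ≈ 62.7.

k ≈ 2.9, θ ≈ 62.7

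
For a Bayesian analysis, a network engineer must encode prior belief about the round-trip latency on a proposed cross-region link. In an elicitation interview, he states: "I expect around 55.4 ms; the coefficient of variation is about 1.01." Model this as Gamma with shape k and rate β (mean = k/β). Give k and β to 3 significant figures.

For Gamma(k, rate β): mean = k/β, variance = k/β², so CV = 1/√k.
CV = 1.01, hence k = 1/CV² = 0.98.
Then β = k/mean = 0.98/55.4 = 0.0177.

k ≈ 0.98, β ≈ 0.0177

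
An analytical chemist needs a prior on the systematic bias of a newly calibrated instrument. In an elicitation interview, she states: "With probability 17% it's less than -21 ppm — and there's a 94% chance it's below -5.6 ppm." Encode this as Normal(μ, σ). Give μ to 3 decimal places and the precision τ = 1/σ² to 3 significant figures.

μ = -15.143, τ = 0.0265

The p-quantile of Normal(μ,σ) is μ + z_p·σ, with z_{0.17} = -0.9542 and z_{0.94} = 1.555.
Eliminate σ: μ = (z₂·x₁ − z₁·x₂)/(z₂ − z₁) = (1.555·-21 − (-0.9542)·-5.6)/2.509 = -15.143.
Then σ = (x₂ − x₁)/(z₂ − z₁) = (-5.6 − -21)/2.509 = 6.138.
Precision τ = 1/σ² = 1/6.138² = 0.0265.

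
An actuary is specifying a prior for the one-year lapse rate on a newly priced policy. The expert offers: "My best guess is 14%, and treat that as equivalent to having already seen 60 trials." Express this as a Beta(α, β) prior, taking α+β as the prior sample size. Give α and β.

α = 8.4, β = 51.6

Under the effective-sample-size interpretation, Beta(α, β) has prior mean α/(α+β) and prior sample size α+β.
So α+β = 60 and α/(α+β) = 0.14, giving α = 0.14·60 = 8.4 and β = 60 − 8.4 = 51.6.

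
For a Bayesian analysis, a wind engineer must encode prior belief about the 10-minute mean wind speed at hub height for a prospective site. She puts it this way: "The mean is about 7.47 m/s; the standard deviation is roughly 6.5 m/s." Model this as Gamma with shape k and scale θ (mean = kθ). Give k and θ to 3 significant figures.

For Gamma(k, scale θ): mean = kθ, variance = kθ², so CV = 1/√k.
CV = SD/mean = 6.5/7.47 = 0.8701, hence k = 1/CV² = 1.32.
Then θ = mean/k = 7.47/1.32 = 5.66.

k ≈ 1.32, θ ≈ 5.66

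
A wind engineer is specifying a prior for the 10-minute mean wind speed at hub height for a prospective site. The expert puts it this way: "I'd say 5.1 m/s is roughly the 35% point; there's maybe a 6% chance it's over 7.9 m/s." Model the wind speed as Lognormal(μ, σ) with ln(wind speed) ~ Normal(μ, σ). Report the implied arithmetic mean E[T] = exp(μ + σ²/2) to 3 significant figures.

If T ~ Lognormal(μ,σ) then ln T ~ Normal(μ,σ), so the p-quantile of ln T is μ + z_p·σ.
ln(5.1) = 1.629 and ln(7.9) = 2.067; z_{0.35} = -0.3853, z_{0.94} = 1.555.
σ = (2.067 − 1.629)/(1.555 − (-0.3853)) = 0.226.
μ = 1.629 − (-0.3853)·0.226 = 1.716.
E[T] = exp(μ + σ²/2) = exp(1.716 + 0.0254) = 5.71 m/s.

E[T] ≈ 5.71 m/s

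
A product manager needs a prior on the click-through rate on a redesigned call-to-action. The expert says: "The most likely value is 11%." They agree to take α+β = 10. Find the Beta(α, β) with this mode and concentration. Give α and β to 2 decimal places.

α = 1.88, β = 8.12

For α,β > 1 the Beta mode is (α−1)/(α+β−2). With α+β = 10, the mode is (α−1)/8.
Set (α−1)/8 = 0.11 → α = 1 + 0.11·8 = 1.88.
β = 10 − α = 8.12.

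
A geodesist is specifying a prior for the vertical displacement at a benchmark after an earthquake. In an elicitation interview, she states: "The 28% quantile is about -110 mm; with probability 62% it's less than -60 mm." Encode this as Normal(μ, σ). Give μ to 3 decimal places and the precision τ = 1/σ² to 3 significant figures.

μ = -77.194, τ = 0.000316

The p-quantile of Normal(μ,σ) is μ + z_p·σ, with z_{0.28} = -0.5828 and z_{0.62} = 0.3055.
Eliminate σ: μ = (z₂·x₁ − z₁·x₂)/(z₂ − z₁) = (0.3055·-110 − (-0.5828)·-60)/0.8883 = -77.194.
Then σ = (x₂ − x₁)/(z₂ − z₁) = (-60 − -110)/0.8883 = 56.286.
Precision τ = 1/σ² = 1/56.29² = 0.000316.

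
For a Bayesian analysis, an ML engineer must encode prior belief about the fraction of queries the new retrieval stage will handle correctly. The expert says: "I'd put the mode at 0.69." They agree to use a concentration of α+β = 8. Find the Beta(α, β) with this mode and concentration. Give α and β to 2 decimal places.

For α,β > 1 the Beta mode is (α−1)/(α+β−2). With α+β = 8, the mode is (α−1)/6.
Set (α−1)/6 = 0.69 → α = 1 + 0.69·6 = 5.14.
β = 8 − α = 2.86.

α = 5.14, β = 2.86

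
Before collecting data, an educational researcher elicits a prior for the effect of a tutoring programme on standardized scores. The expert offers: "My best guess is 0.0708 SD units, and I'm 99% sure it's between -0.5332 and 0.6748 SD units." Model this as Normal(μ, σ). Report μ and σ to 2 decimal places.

A symmetric 99% interval runs μ ± z·σ with z = 2.576.
Half-width = 0.604, so σ = 0.604/2.576 = 0.23.
μ is the stated best guess, 0.07.

μ = 0.07, σ = 0.23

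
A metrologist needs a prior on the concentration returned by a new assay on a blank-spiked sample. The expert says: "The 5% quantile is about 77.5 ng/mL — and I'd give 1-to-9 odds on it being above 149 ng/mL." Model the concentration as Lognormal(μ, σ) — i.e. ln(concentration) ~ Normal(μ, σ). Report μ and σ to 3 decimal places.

If T ~ Lognormal(μ,σ) then ln T ~ Normal(μ,σ), so the p-quantile of ln T is μ + z_p·σ.
ln(77.5) = 4.35 and ln(149) = 5.004; z_{0.05} = -1.645, z_{0.9} = 1.282.
σ = (5.004 − 4.35)/(1.282 − (-1.645)) = 0.223.
μ = 4.35 − (-1.645)·0.223 = 4.718.

μ ≈ 4.718, σ ≈ 0.223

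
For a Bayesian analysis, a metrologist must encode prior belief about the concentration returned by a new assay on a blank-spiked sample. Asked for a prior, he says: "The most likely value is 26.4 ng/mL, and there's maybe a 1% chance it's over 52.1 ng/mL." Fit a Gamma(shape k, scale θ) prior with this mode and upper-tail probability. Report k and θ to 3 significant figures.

Gamma(k,θ) with k>1 has mode (k−1)θ, so θ = 26.4/(k−1).
Need P(X < 52.1) = 0.99 with θ tied to k this way. Start at k = 2, θ = 26.4: P(X<52.1) ≈ 0.587.
Too low — raise k to concentrate. Iterating converges to k ≈ 11.7.
Then θ = 26.4/(11.7−1) ≈ 2.48.

k ≈ 11.7, θ ≈ 2.48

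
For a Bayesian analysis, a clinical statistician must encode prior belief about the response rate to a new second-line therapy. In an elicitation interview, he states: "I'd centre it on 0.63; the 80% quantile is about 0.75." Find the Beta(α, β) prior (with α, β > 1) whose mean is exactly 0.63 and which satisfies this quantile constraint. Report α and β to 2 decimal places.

With mean 0.63 fixed, write α = 0.63s, β = 0.37s where s = α+β.
Need P(θ < 0.75) = 0.8 under Beta(0.63s, 0.37s). Normal approximation: (q−m)/√(m(1−m)/s) ≈ z_{0.8} = 0.842, so s ≈ 0.63·0.37·(0.842)²/(0.75−0.63)² = 11.5.
At s = 11.5: P(θ<0.75) ≈ 0.795. Adjusting to match 0.8 gives s ≈ 11.85.
So α = 0.63·11.85 ≈ 7.47, β = 0.37·11.85 ≈ 4.39.

α ≈ 7.47, β ≈ 4.39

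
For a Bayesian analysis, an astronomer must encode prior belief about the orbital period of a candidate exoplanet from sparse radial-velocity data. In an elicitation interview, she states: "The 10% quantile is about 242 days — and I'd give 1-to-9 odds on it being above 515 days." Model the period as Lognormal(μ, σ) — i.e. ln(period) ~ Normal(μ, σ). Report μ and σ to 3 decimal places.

If T ~ Lognormal(μ,σ) then ln T ~ Normal(μ,σ), so the p-quantile of ln T is μ + z_p·σ.
ln(242) = 5.489 and ln(515) = 6.244; z_{0.1} = -1.282, z_{0.9} = 1.282.
σ = (6.244 − 5.489)/(1.282 − (-1.282)) = 0.295.
μ = 5.489 − (-1.282)·0.295 = 5.867.

μ ≈ 5.867, σ ≈ 0.295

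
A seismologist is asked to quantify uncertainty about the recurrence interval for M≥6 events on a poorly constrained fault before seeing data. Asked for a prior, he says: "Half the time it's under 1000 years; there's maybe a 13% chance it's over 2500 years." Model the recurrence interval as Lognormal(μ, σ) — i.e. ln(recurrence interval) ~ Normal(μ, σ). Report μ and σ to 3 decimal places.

μ ≈ 6.908, σ ≈ 0.813

If T ~ Lognormal(μ,σ) then ln T ~ Normal(μ,σ), so the p-quantile of ln T is μ + z_p·σ.
ln(1000) = 6.908 and ln(2500) = 7.824; z_{0.5} = 0, z_{0.87} = 1.126.
σ = (7.824 − 6.908)/(1.126 − (0)) = 0.813.
μ = 6.908 − (0)·0.813 = 6.908.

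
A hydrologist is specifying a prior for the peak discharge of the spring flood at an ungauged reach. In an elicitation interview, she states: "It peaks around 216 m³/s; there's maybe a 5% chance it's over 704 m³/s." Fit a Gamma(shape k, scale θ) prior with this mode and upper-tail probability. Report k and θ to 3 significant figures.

Gamma(k,θ) with k>1 has mode (k−1)θ, so θ = 216/(k−1).
Need P(X < 704) = 0.95 with θ tied to k this way. Start at k = 2, θ = 216: P(X<704) ≈ 0.836.
Too low — raise k to concentrate. Iterating converges to k ≈ 2.87.
Then θ = 216/(2.87−1) ≈ 115.

k ≈ 2.87, θ ≈ 115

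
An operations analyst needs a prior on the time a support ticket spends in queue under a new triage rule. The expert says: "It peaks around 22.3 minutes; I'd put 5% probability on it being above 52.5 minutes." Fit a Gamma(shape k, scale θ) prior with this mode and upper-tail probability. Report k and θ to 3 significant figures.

k ≈ 4.73, θ ≈ 5.98

Gamma(k,θ) with k>1 has mode (k−1)θ, so θ = 22.3/(k−1).
Need P(X < 52.5) = 0.95 with θ tied to k this way. Start at k = 2, θ = 22.3: P(X<52.5) ≈ 0.681.
Too low — raise k to concentrate. Iterating converges to k ≈ 4.73.
Then θ = 22.3/(4.73−1) ≈ 5.98.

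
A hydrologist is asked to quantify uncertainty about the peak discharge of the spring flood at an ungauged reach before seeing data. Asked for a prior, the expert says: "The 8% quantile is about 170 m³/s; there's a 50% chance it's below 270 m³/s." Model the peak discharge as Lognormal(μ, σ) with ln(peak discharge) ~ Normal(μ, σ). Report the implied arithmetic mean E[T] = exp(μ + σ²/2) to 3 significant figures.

E[T] ≈ 285 m³/s

If T ~ Lognormal(μ,σ) then ln T ~ Normal(μ,σ), so the p-quantile of ln T is μ + z_p·σ.
ln(170) = 5.136 and ln(270) = 5.598; z_{0.08} = -1.405, z_{0.5} = 0.
σ = (5.598 − 5.136)/(0 − (-1.405)) = 0.329.
μ = 5.136 − (-1.405)·0.329 = 5.598.
E[T] = exp(μ + σ²/2) = exp(5.598 + 0.0542) = 285 m³/s.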